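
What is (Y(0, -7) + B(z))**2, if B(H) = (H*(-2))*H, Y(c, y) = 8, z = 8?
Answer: 14400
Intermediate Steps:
B(H) = -2*H**2 (B(H) = (-2*H)*H = -2*H**2)
(Y(0, -7) + B(z))**2 = (8 - 2*8**2)**2 = (8 - 2*64)**2 = (8 - 128)**2 = (-120)**2 = 14400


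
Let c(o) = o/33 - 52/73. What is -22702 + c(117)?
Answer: -18227431/803 ≈ -22699.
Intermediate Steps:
c(o) = -52/73 + o/33 (c(o) = o*(1/33) - 52*1/73 = o/33 - 52/73 = -52/73 + o/33)
-22702 + c(117) = -22702 + (-52/73 + (1/33)*117) = -22702 + (-52/73 + 39/11) = -22702 + 2275/803 = -18227431/803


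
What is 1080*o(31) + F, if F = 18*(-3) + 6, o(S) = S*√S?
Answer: -48 + 33480*√31 ≈ 1.8636e+5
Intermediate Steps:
o(S) = S^(3/2)
F = -48 (F = -54 + 6 = -48)
1080*o(31) + F = 1080*31^(3/2) - 48 = 1080*(31*√31) - 48 = 33480*√31 - 48 = -48 + 33480*√31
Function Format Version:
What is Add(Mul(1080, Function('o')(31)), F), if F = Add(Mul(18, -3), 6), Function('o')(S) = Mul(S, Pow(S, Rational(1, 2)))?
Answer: Add(-48, Mul(33480, Pow(31, Rational(1, 2)))) ≈ 1.8636e+5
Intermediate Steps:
Function('o')(S) = Pow(S, Rational(3, 2))
F = -48 (F = Add(-54, 6) = -48)
Add(Mul(1080, Function('o')(31)), F) = Add(Mul(1080, Pow(31, Rational(3, 2))), -48) = Add(Mul(1080, Mul(31, Pow(31, Rational(1, 2)))), -48) = Add(Mul(33480, Pow(31, Rational(1, 2))), -48) = Add(-48, Mul(33480, Pow(31, Rational(1, 2))))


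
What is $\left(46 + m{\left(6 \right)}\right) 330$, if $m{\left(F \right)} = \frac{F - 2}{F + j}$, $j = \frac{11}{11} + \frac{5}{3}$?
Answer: $\frac{199320}{13} \approx 15332.0$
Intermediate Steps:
$j = \frac{8}{3}$ ($j = 11 \cdot \frac{1}{11} + 5 \cdot \frac{1}{3} = 1 + \frac{5}{3} = \frac{8}{3} \approx 2.6667$)
$m{\left(F \right)} = \frac{-2 + F}{\frac{8}{3} + F}$ ($m{\left(F \right)} = \frac{F - 2}{F + \frac{8}{3}} = \frac{-2 + F}{\frac{8}{3} + F}$)
$\left(46 + m{\left(6 \right)}\right) 330 = \left(46 + \frac{3 \left(-2 + 6\right)}{8 + 3 \cdot 6}\right) 330 = \left(46 + 3 \frac{1}{8 + 18} \cdot 4\right) 330 = \left(46 + 3 \cdot \frac{1}{26} \cdot 4\right) 330 = \left(46 + \frac{6}{13}\right) 330 = \frac{604}{13} \cdot 330 = \frac{199320}{13}$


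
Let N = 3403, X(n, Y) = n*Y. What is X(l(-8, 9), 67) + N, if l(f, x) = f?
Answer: 2867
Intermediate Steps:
X(n, Y) = Y*n
X(l(-8, 9), 67) + N = 67*(-8) + 3403 = -536 + 3403 = 2867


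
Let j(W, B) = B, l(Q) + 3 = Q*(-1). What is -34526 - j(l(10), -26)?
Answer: -34500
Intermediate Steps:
l(Q) = -3 - Q (l(Q) = -3 + Q*(-1) = -3 - Q)
-34526 - j(l(10), -26) = -34526 - 1*(-26) = -34526 + 26 = -34500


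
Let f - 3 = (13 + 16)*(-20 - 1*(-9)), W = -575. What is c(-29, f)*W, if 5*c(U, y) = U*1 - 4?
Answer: 3795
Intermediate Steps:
f = -316 (f = 3 + (13 + 16)*(-20 - 1*(-9)) = 3 + 29*(-20 + 9) = 3 + 29*(-11) = 3 - 319 = -316)
c(U, y) = -4/5 + U/5 (c(U, y) = (U*1 - 4)/5 = (U - 4)/5 = (-4 + U)/5 = -4/5 + U/5)
c(-29, f)*W = (-4/5 + (1/5)*(-29))*(-575) = (-4/5 - 29/5)*(-575) = -33/5*(-575) = 3795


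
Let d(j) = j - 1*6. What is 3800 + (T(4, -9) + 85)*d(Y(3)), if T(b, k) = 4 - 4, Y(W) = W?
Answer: 3545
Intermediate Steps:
T(b, k) = 0
d(j) = -6 + j (d(j) = j - 6 = -6 + j)
3800 + (T(4, -9) + 85)*d(Y(3)) = 3800 + (0 + 85)*(-6 + 3) = 3800 + 85*(-3) = 3800 - 255 = 3545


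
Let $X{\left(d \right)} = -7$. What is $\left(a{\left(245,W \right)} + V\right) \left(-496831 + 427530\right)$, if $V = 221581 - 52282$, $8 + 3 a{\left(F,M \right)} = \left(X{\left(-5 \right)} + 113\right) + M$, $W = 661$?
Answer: $-11750123152$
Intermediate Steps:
$a{\left(F,M \right)} = \frac{98}{3} + \frac{M}{3}$ ($a{\left(F,M \right)} = - \frac{8}{3} + \frac{\left(-7 + 113\right) + M}{3} = - \frac{8}{3} + \frac{106 + M}{3} = - \frac{8}{3} + \left(\frac{106}{3} + \frac{M}{3}\right) = \frac{98}{3} + \frac{M}{3}$)
$V = 169299$ ($V = 221581 - 52282 = 169299$)
$\left(a{\left(245,W \right)} + V\right) \left(-496831 + 427530\right) = \left(\left(\frac{98}{3} + \frac{1}{3} \cdot 661\right) + 169299\right) \left(-496831 + 427530\right) = \left(\left(\frac{98}{3} + \frac{661}{3}\right) + 169299\right) \left(-69301\right) = \left(253 + 169299\right) \left(-69301\right) = 169552 \left(-69301\right) = -11750123152$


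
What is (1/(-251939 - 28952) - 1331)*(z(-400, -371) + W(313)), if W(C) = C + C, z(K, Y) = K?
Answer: -84493698372/280891 ≈ -3.0081e+5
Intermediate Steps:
W(C) = 2*C
(1/(-251939 - 28952) - 1331)*(z(-400, -371) + W(313)) = (1/(-251939 - 28952) - 1331)*(-400 + 2*313) = (1/(-280891) - 1331)*(-400 + 626) = (-1/280891 - 1331)*226 = -373865922/280891*226 = -84493698372/280891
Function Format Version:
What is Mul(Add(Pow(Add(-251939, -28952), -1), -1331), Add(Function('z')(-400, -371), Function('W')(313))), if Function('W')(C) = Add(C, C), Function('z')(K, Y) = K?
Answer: Rational(-84493698372, 280891) ≈ -3.0081e+5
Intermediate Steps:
Function('W')(C) = Mul(2, C)
Mul(Add(Pow(Add(-251939, -28952), -1), -1331), Add(Function('z')(-400, -371), Function('W')(313))) = Mul(Add(Pow(Add(-251939, -28952), -1), -1331), Add(-400, Mul(2, 313))) = Mul(Add(Pow(-280891, -1), -1331), Add(-400, 626)) = Mul(Add(Rational(-1, 280891), -1331), 226) = Mul(Rational(-373865922, 280891), 226) = Rational(-84493698372, 280891)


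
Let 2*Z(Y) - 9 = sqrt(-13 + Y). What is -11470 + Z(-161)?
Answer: -22931/2 + I*sqrt(174)/2 ≈ -11466.0 + 6.5955*I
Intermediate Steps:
Z(Y) = 9/2 + sqrt(-13 + Y)/2
-11470 + Z(-161) = -11470 + (9/2 + sqrt(-13 - 161)/2) = -11470 + (9/2 + sqrt(-174)/2) = -11470 + (9/2 + (I*sqrt(174))/2) = -11470 + (9/2 + I*sqrt(174)/2) = -22931/2 + I*sqrt(174)/2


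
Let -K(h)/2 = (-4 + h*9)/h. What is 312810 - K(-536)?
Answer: 20959477/67 ≈ 3.1283e+5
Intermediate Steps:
K(h) = -2*(-4 + 9*h)/h (K(h) = -2*(-4 + h*9)/h = -2*(-4 + 9*h)/h)
312810 - K(-536) = 312810 - (-18 + 8/(-536)) = 312810 - (-18 + 8*(-1/536)) = 312810 - (-18 - 1/67) = 312810 - 1*(-1207/67) = 312810 + 1207/67 = 20959477/67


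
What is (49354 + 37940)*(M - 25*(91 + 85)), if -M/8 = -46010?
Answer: 31747081920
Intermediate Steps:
M = 368080 (M = -8*(-46010) = 368080)
(49354 + 37940)*(M - 25*(91 + 85)) = (49354 + 37940)*(368080 - 25*(91 + 85)) = 87294*(368080 - 25*176) = 87294*(368080 - 4400) = 87294*363680 = 31747081920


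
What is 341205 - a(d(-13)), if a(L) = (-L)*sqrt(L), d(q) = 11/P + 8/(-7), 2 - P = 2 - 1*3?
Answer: 341205 + 53*sqrt(1113)/441 ≈ 3.4121e+5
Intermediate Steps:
P = 3 (P = 2 - (2 - 1*3) = 2 - (2 - 3) = 2 - 1*(-1) = 2 + 1 = 3)
d(q) = 53/21 (d(q) = 11/3 + 8/(-7) = 11*(1/3) + 8*(-1/7) = 11/3 - 8/7 = 53/21)
a(L) = -L**(3/2)
341205 - a(d(-13)) = 341205 - (-1)*(53/21)**(3/2) = 341205 - (-1)*53*sqrt(1113)/441 = 341205 - (-53)*sqrt(1113)/441 = 341205 + 53*sqrt(1113)/441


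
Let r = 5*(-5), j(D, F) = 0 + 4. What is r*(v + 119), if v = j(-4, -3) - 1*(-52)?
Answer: -4375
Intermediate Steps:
j(D, F) = 4
r = -25
v = 56 (v = 4 - 1*(-52) = 4 + 52 = 56)
r*(v + 119) = -25*(56 + 119) = -25*175 = -4375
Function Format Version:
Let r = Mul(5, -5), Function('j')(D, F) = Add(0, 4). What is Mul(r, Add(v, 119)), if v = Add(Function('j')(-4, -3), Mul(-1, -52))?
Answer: -4375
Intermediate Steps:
Function('j')(D, F) = 4
r = -25
v = 56 (v = Add(4, Mul(-1, -52)) = Add(4, 52) = 56)
Mul(r, Add(v, 119)) = Mul(-25, Add(56, 119)) = Mul(-25, 175) = -4375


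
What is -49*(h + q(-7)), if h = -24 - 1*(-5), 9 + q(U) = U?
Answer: 1715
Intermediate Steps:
q(U) = -9 + U
h = -19 (h = -24 + 5 = -19)
-49*(h + q(-7)) = -49*(-19 + (-9 - 7)) = -49*(-19 - 16) = -49*(-35) = 1715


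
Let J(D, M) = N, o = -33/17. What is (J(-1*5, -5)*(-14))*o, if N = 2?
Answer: 924/17 ≈ 54.353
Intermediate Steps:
o = -33/17 (o = -33*1/17 = -33/17 ≈ -1.9412)
J(D, M) = 2
(J(-1*5, -5)*(-14))*o = (2*(-14))*(-33/17) = -28*(-33/17) = 924/17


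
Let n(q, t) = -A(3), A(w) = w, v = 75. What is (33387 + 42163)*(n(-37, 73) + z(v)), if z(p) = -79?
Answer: -6195100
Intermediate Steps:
n(q, t) = -3 (n(q, t) = -1*3 = -3)
(33387 + 42163)*(n(-37, 73) + z(v)) = (33387 + 42163)*(-3 - 79) = 75550*(-82) = -6195100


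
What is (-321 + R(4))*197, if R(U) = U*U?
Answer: -60085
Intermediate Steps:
R(U) = U**2
(-321 + R(4))*197 = (-321 + 4**2)*197 = (-321 + 16)*197 = -305*197 = -60085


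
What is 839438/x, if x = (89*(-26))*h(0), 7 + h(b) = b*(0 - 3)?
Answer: 419719/8099 ≈ 51.824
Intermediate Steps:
h(b) = -7 - 3*b (h(b) = -7 + b*(0 - 3) = -7 + b*(-3) = -7 - 3*b)
x = 16198 (x = (89*(-26))*(-7 - 3*0) = -2314*(-7 + 0) = -2314*(-7) = 16198)
839438/x = 839438/16198 = 839438*(1/16198) = 419719/8099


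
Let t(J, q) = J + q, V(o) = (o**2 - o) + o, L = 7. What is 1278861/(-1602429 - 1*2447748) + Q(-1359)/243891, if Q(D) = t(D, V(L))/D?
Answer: -141290149155113/447474178574271 ≈ -0.31575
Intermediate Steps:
V(o) = o**2
Q(D) = (49 + D)/D (Q(D) = (D + 7**2)/D = (D + 49)/D = (49 + D)/D)
1278861/(-1602429 - 1*2447748) + Q(-1359)/243891 = 1278861/(-1602429 - 1*2447748) + ((49 - 1359)/(-1359))/243891 = 1278861/(-1602429 - 2447748) - 1/1359*(-1310)*(1/243891) = 1278861/(-4050177) + (1310/1359)*(1/243891) = 1278861*(-1/4050177) + 1310/331447869 = -426287/1350059 + 1310/331447869 = -141290149155113/447474178574271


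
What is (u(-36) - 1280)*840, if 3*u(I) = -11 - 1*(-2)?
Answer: -1077720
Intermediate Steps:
u(I) = -3 (u(I) = (-11 - 1*(-2))/3 = (-11 + 2)/3 = (⅓)*(-9) = -3)
(u(-36) - 1280)*840 = (-3 - 1280)*840 = -1283*840 = -1077720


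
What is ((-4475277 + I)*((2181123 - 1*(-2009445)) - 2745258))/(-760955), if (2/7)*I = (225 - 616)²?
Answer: 1138960213497/152191 ≈ 7.4838e+6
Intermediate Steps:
I = 1070167/2 (I = 7*(225 - 616)²/2 = (7/2)*(-391)² = (7/2)*152881 = 1070167/2 ≈ 5.3508e+5)
((-4475277 + I)*((2181123 - 1*(-2009445)) - 2745258))/(-760955) = ((-4475277 + 1070167/2)*((2181123 - 1*(-2009445)) - 2745258))/(-760955) = -7880387*((2181123 + 2009445) - 2745258)/2*(-1/760955) = -7880387*(4190568 - 2745258)/2*(-1/760955) = -7880387/2*1445310*(-1/760955) = -5694801067485*(-1/760955) = 1138960213497/152191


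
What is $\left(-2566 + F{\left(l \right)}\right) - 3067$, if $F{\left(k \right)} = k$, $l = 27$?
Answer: $-5606$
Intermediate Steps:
$\left(-2566 + F{\left(l \right)}\right) - 3067 = \left(-2566 + 27\right) - 3067 = -2539 - 3067 = -5606$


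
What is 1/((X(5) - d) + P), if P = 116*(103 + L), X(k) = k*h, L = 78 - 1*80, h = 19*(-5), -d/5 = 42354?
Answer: 1/223011 ≈ 4.4841e-6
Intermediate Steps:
d = -211770 (d = -5*42354 = -211770)
h = -95
L = -2 (L = 78 - 80 = -2)
X(k) = -95*k (X(k) = k*(-95) = -95*k)
P = 11716 (P = 116*(103 - 2) = 116*101 = 11716)
1/((X(5) - d) + P) = 1/((-95*5 - 1*(-211770)) + 11716) = 1/((-475 + 211770) + 11716) = 1/(211295 + 11716) = 1/223011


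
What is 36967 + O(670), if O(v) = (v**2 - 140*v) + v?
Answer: 392737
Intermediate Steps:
O(v) = v**2 - 139*v
36967 + O(670) = 36967 + 670*(-139 + 670) = 36967 + 670*531 = 36967 + 355770 = 392737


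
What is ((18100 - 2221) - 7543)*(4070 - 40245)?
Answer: -301554800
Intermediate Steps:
((18100 - 2221) - 7543)*(4070 - 40245) = (15879 - 7543)*(-36175) = 8336*(-36175) = -301554800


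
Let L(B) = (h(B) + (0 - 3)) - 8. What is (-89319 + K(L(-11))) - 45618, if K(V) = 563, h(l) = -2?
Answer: -134374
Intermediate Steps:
L(B) = -13 (L(B) = (-2 + (0 - 3)) - 8 = (-2 - 3) - 8 = -5 - 8 = -13)
(-89319 + K(L(-11))) - 45618 = (-89319 + 563) - 45618 = -88756 - 45618 = -134374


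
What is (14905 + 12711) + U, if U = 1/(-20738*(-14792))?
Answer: 8471387393537/306756496 ≈ 27616.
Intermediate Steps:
U = 1/306756496 (U = -1/20738*(-1/14792) = 1/306756496 ≈ 3.2599e-9)
(14905 + 12711) + U = (14905 + 12711) + 1/306756496 = 27616 + 1/306756496 = 8471387393537/306756496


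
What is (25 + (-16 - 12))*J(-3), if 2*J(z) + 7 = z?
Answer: 15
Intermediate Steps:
J(z) = -7/2 + z/2
(25 + (-16 - 12))*J(-3) = (25 + (-16 - 12))*(-7/2 + (½)*(-3)) = (25 - 28)*(-7/2 - 3/2) = -3*(-5) = 15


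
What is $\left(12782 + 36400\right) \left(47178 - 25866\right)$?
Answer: $1048166784$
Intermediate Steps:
$\left(12782 + 36400\right) \left(47178 - 25866\right) = 49182 \left(47178 - 25866\right) = 49182 \cdot 21312 = 1048166784$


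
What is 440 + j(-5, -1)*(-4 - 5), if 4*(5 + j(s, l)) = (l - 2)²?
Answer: 1859/4 ≈ 464.75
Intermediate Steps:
j(s, l) = -5 + (-2 + l)²/4 (j(s, l) = -5 + (l - 2)²/4 = -5 + (-2 + l)²/4)
440 + j(-5, -1)*(-4 - 5) = 440 + (-5 + (-2 - 1)²/4)*(-4 - 5) = 440 + (-5 + (¼)*(-3)²)*(-9) = 440 + (-5 + (¼)*9)*(-9) = 440 + (-5 + 9/4)*(-9) = 440 - 11/4*(-9) = 440 + 99/4 = 1859/4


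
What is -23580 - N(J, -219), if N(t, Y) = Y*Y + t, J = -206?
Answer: -71335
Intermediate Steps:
N(t, Y) = t + Y**2 (N(t, Y) = Y**2 + t = t + Y**2)
-23580 - N(J, -219) = -23580 - (-206 + (-219)**2) = -23580 - (-206 + 47961) = -23580 - 1*47755 = -23580 - 47755 = -71335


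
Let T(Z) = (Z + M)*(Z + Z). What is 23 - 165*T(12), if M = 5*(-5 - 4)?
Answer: 130703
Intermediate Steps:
M = -45 (M = 5*(-9) = -45)
T(Z) = 2*Z*(-45 + Z) (T(Z) = (Z - 45)*(Z + Z) = (-45 + Z)*(2*Z) = 2*Z*(-45 + Z))
23 - 165*T(12) = 23 - 330*12*(-45 + 12) = 23 - 330*12*(-33) = 23 - 165*(-792) = 23 + 130680 = 130703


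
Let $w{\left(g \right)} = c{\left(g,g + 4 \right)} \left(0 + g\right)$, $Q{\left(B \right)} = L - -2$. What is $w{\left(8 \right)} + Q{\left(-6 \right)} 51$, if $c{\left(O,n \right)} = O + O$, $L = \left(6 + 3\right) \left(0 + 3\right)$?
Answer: $1607$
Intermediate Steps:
$L = 27$ ($L = 9 \cdot 3 = 27$)
$c{\left(O,n \right)} = 2 O$
$Q{\left(B \right)} = 29$ ($Q{\left(B \right)} = 27 - -2 = 27 + 2 = 29$)
$w{\left(g \right)} = 2 g^{2}$ ($w{\left(g \right)} = 2 g \left(0 + g\right) = 2 g g = 2 g^{2}$)
$w{\left(8 \right)} + Q{\left(-6 \right)} 51 = 2 \cdot 8^{2} + 29 \cdot 51 = 2 \cdot 64 + 1479 = 128 + 1479 = 1607$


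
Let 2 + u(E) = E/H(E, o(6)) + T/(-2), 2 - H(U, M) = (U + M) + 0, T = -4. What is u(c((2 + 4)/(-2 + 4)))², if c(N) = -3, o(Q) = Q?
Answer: 9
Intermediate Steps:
H(U, M) = 2 - M - U (H(U, M) = 2 - ((U + M) + 0) = 2 - ((M + U) + 0) = 2 - (M + U) = 2 + (-M - U) = 2 - M - U)
u(E) = E/(-4 - E) (u(E) = -2 + (E/(2 - 1*6 - E) - 4/(-2)) = -2 + (E/(2 - 6 - E) - 4*(-½)) = -2 + (E/(-4 - E) + 2) = -2 + (2 + E/(-4 - E)) = E/(-4 - E))
u(c((2 + 4)/(-2 + 4)))² = (-1*(-3)/(4 - 3))² = (-1*(-3)/1)² = (-1*(-3)*1)² = 3² = 9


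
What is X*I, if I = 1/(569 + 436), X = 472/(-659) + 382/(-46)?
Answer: -9115/1015519 ≈ -0.0089757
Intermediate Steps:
X = -136725/15157 (X = 472*(-1/659) + 382*(-1/46) = -472/659 - 191/23 = -136725/15157 ≈ -9.0206)
I = 1/1005 ≈ 0.00099503
X*I = -136725/15157*1/1005 = -9115/1015519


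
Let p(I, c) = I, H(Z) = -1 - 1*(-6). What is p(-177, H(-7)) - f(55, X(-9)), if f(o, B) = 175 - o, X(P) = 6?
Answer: -297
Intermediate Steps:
H(Z) = 5 (H(Z) = -1 + 6 = 5)
p(-177, H(-7)) - f(55, X(-9)) = -177 - (175 - 1*55) = -177 - (175 - 55) = -177 - 1*120 = -177 - 120 = -297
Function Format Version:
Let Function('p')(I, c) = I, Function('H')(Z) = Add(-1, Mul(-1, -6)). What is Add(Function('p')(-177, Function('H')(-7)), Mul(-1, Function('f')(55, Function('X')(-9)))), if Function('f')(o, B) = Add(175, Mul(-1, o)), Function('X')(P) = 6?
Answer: -297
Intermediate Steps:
Function('H')(Z) = 5 (Function('H')(Z) = Add(-1, 6) = 5)
Add(Function('p')(-177, Function('H')(-7)), Mul(-1, Function('f')(55, Function('X')(-9)))) = Add(-177, Mul(-1, Add(175, Mul(-1, 55)))) = Add(-177, Mul(-1, Add(175, -55))) = Add(-177, Mul(-1, 120)) = Add(-177, -120) = -297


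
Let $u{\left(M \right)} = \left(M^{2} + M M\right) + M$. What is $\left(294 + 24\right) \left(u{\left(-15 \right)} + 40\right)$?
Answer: $151050$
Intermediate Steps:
$u{\left(M \right)} = M + 2 M^{2}$ ($u{\left(M \right)} = \left(M^{2} + M^{2}\right) + M = 2 M^{2} + M = M + 2 M^{2}$)
$\left(294 + 24\right) \left(u{\left(-15 \right)} + 40\right) = \left(294 + 24\right) \left(- 15 \left(1 + 2 \left(-15\right)\right) + 40\right) = 318 \left(- 15 \left(1 - 30\right) + 40\right) = 318 \left(\left(-15\right) \left(-29\right) + 40\right) = 318 \left(435 + 40\right) = 318 \cdot 475 = 151050$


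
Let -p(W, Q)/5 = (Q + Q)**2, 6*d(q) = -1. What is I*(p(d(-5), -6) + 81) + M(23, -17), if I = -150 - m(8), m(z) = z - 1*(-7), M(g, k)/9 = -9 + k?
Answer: 105201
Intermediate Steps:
M(g, k) = -81 + 9*k (M(g, k) = 9*(-9 + k) = -81 + 9*k)
m(z) = 7 + z (m(z) = z + 7 = 7 + z)
d(q) = -1/6 (d(q) = (1/6)*(-1) = -1/6)
p(W, Q) = -20*Q**2 (p(W, Q) = -5*(Q + Q)**2 = -5*4*Q**2 = -20*Q**2)
I = -165 (I = -150 - (7 + 8) = -150 - 1*15 = -150 - 15 = -165)
I*(p(d(-5), -6) + 81) + M(23, -17) = -165*(-20*(-6)**2 + 81) + (-81 + 9*(-17)) = -165*(-20*36 + 81) + (-81 - 153) = -165*(-720 + 81) - 234 = -165*(-639) - 234 = 105435 - 234 = 105201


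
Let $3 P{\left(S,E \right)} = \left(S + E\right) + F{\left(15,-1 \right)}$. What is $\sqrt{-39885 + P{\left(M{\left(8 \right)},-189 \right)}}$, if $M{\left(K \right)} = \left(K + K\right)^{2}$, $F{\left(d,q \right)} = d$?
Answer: $\frac{i \sqrt{358719}}{3} \approx 199.64 i$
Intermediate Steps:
$M{\left(K \right)} = 4 K^{2}$ ($M{\left(K \right)} = \left(2 K\right)^{2} = 4 K^{2}$)
$P{\left(S,E \right)} = 5 + \frac{E}{3} + \frac{S}{3}$ ($P{\left(S,E \right)} = \frac{\left(S + E\right) + 15}{3} = \frac{\left(E + S\right) + 15}{3} = \frac{15 + E + S}{3} = 5 + \frac{E}{3} + \frac{S}{3}$)
$\sqrt{-39885 + P{\left(M{\left(8 \right)},-189 \right)}} = \sqrt{-39885 + \left(5 + \frac{1}{3} \left(-189\right) + \frac{4 \cdot 8^{2}}{3}\right)} = \sqrt{-39885 + \left(5 - 63 + \frac{4 \cdot 64}{3}\right)} = \sqrt{-39885 + \left(5 - 63 + \frac{1}{3} \cdot 256\right)} = \sqrt{-39885 + \left(5 - 63 + \frac{256}{3}\right)} = \sqrt{-39885 + \frac{82}{3}} = \sqrt{- \frac{119573}{3}} = \frac{i \sqrt{358719}}{3}$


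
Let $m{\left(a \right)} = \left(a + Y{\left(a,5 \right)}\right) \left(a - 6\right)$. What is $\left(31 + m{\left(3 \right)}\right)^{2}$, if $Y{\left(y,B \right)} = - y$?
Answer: $961$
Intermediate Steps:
$m{\left(a \right)} = 0$ ($m{\left(a \right)} = \left(a - a\right) \left(a - 6\right) = 0 \left(-6 + a\right) = 0$)
$\left(31 + m{\left(3 \right)}\right)^{2} = \left(31 + 0\right)^{2} = 31^{2} = 961$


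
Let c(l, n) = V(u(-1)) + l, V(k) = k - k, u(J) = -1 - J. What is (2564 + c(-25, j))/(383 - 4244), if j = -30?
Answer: -2539/3861 ≈ -0.65760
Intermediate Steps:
V(k) = 0
c(l, n) = l (c(l, n) = 0 + l = l)
(2564 + c(-25, j))/(383 - 4244) = (2564 - 25)/(383 - 4244) = 2539/(-3861) = 2539*(-1/3861) = -2539/3861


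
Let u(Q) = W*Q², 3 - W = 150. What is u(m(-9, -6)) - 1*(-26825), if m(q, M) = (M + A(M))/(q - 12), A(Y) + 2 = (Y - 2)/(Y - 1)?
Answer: 1313657/49 ≈ 26809.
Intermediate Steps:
W = -147 (W = 3 - 1*150 = 3 - 150 = -147)
A(Y) = -2 + (-2 + Y)/(-1 + Y) (A(Y) = -2 + (Y - 2)/(Y - 1) = -2 + (-2 + Y)/(-1 + Y))
m(q, M) = (M - M/(-1 + M))/(-12 + q) (m(q, M) = (M - M/(-1 + M))/(q - 12) = (M - M/(-1 + M))/(-12 + q))
u(Q) = -147*Q²
u(m(-9, -6)) - 1*(-26825) = -147*36*(-2 - 6)²/((-1 - 6)²*(-12 - 9)²) - 1*(-26825) = -147*(-6*(-8)/(-7*(-21)))² + 26825 = -147*(-6*(-⅐)*(-1/21)*(-8))² + 26825 = -147*(16/49)² + 26825 = -147*256/2401 + 26825 = -768/49 + 26825 = 1313657/49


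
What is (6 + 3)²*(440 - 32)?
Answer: 33048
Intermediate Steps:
(6 + 3)²*(440 - 32) = 9²*408 = 81*408 = 33048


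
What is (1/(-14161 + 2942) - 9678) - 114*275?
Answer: -460293133/11219 ≈ -41028.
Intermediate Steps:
(1/(-14161 + 2942) - 9678) - 114*275 = (1/(-11219) - 9678) - 31350 = (-1/11219 - 9678) - 31350 = -108577483/11219 - 31350 = -460293133/11219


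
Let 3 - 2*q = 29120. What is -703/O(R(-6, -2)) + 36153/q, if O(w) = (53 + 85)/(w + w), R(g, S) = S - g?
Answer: -86866118/2009073 ≈ -43.237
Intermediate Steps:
q = -29117/2 (q = 3/2 - ½*29120 = 3/2 - 14560 = -29117/2 ≈ -14559.)
O(w) = 69/w (O(w) = 138/((2*w)) = 138*(1/(2*w)) = 69/w)
-703/O(R(-6, -2)) + 36153/q = -703/(69/(-2 - 1*(-6))) + 36153/(-29117/2) = -703/(69/(-2 + 6)) + 36153*(-2/29117) = -703/(69/4) - 72306/29117 = -703/(69*(¼)) - 72306/29117 = -703/69/4 - 72306/29117 = -703*4/69 - 72306/29117 = -2812/69 - 72306/29117 = -86866118/2009073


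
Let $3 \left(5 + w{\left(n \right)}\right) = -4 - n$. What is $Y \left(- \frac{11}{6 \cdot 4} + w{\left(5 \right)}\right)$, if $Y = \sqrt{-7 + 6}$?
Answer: $- \frac{203 i}{24} \approx - 8.4583 i$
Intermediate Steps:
$w{\left(n \right)} = - \frac{19}{3} - \frac{n}{3}$ ($w{\left(n \right)} = -5 + \frac{-4 - n}{3} = -5 - \left(\frac{4}{3} + \frac{n}{3}\right) = - \frac{19}{3} - \frac{n}{3}$)
$Y = i$ ($Y = \sqrt{-1} = i \approx 1.0 i$)
$Y \left(- \frac{11}{6 \cdot 4} + w{\left(5 \right)}\right) = i \left(- \frac{11}{6 \cdot 4} - 8\right) = i \left(- \frac{11}{24} - 8\right) = i \left(- \frac{203}{24}\right) = - \frac{203 i}{24}$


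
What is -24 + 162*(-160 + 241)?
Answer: 13098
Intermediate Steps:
-24 + 162*(-160 + 241) = -24 + 162*81 = -24 + 13122 = 13098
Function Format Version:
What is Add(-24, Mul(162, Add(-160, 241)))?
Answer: 13098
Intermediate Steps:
Add(-24, Mul(162, Add(-160, 241))) = Add(-24, Mul(162, 81)) = Add(-24, 13122) = 13098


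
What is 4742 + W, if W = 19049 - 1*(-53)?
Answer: 23844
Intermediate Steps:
W = 19102 (W = 19049 + 53 = 19102)
4742 + W = 4742 + 19102 = 23844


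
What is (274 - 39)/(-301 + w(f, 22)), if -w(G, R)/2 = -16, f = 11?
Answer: -235/269 ≈ -0.87361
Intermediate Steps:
w(G, R) = 32 (w(G, R) = -2*(-16) = 32)
(274 - 39)/(-301 + w(f, 22)) = (274 - 39)/(-301 + 32) = 235/(-269) = 235*(-1/269) = -235/269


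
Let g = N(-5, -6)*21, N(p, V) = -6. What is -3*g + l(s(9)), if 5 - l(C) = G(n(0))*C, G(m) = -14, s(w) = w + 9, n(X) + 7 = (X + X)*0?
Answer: 635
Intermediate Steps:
n(X) = -7 (n(X) = -7 + (X + X)*0 = -7 + (2*X)*0 = -7 + 0 = -7)
s(w) = 9 + w
g = -126 (g = -6*21 = -126)
l(C) = 5 + 14*C (l(C) = 5 - (-14)*C = 5 + 14*C)
-3*g + l(s(9)) = -3*(-126) + (5 + 14*(9 + 9)) = 378 + (5 + 14*18) = 378 + (5 + 252) = 378 + 257 = 635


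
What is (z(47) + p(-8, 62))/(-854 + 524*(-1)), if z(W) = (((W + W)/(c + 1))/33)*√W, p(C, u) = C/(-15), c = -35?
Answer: -4/10335 + 47*√47/773058 ≈ 2.9772e-5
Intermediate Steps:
p(C, u) = -C/15 (p(C, u) = C*(-1/15) = -C/15)
z(W) = -W^(3/2)/561 (z(W) = (((W + W)/(-35 + 1))/33)*√W = (((2*W)/(-34))*(1/33))*√W = (((2*W)*(-1/34))*(1/33))*√W = (-W/17*(1/33))*√W = (-W/561)*√W = -W^(3/2)/561)
(z(47) + p(-8, 62))/(-854 + 524*(-1)) = (-47*√47/561 - 1/15*(-8))/(-854 + 524*(-1)) = (-47*√47/561 + 8/15)/(-854 - 524) = (-47*√47/561 + 8/15)/(-1378) = (8/15 - 47*√47/561)*(-1/1378) = -4/10335 + 47*√47/773058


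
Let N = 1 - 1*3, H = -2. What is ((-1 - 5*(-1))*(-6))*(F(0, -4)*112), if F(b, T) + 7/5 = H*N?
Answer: -34944/5 ≈ -6988.8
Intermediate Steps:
N = -2 (N = 1 - 3 = -2)
F(b, T) = 13/5 (F(b, T) = -7/5 - 2*(-2) = -7/5 + 4 = 13/5)
((-1 - 5*(-1))*(-6))*(F(0, -4)*112) = ((-1 - 5*(-1))*(-6))*((13/5)*112) = ((-1 + 5)*(-6))*(1456/5) = (4*(-6))*(1456/5) = -24*1456/5 = -34944/5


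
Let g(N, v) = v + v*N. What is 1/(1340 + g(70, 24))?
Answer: 1/3044 ≈ 0.00032852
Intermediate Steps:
g(N, v) = v + N*v
1/(1340 + g(70, 24)) = 1/(1340 + 24*(1 + 70)) = 1/(1340 + 24*71) = 1/(1340 + 1704) = 1/3044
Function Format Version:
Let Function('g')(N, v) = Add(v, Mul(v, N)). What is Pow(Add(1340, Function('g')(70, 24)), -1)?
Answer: Rational(1, 3044) ≈ 0.00032852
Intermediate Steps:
Function('g')(N, v) = Add(v, Mul(N, v))
Pow(Add(1340, Function('g')(70, 24)), -1) = Pow(Add(1340, Mul(24, Add(1, 70))), -1) = Pow(Add(1340, Mul(24, 71)), -1) = Pow(Add(1340, 1704), -1) = Pow(3044, -1) = Rational(1, 3044)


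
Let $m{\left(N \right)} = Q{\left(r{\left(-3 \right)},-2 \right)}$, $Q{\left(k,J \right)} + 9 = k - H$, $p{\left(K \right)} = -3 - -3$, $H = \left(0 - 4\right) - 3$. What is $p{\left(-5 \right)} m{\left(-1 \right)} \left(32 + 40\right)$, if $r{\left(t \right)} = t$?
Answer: $0$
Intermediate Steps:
$H = -7$ ($H = -4 - 3 = -7$)
$p{\left(K \right)} = 0$ ($p{\left(K \right)} = -3 + 3 = 0$)
$Q{\left(k,J \right)} = -2 + k$ ($Q{\left(k,J \right)} = -9 + \left(k - -7\right) = -9 + \left(k + 7\right) = -9 + \left(7 + k\right) = -2 + k$)
$m{\left(N \right)} = -5$ ($m{\left(N \right)} = -2 - 3 = -5$)
$p{\left(-5 \right)} m{\left(-1 \right)} \left(32 + 40\right) = 0 \left(-5\right) \left(32 + 40\right) = 0 \cdot 72 = 0$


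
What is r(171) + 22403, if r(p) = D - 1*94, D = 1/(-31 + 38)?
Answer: 156164/7 ≈ 22309.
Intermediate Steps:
D = ⅐ (D = 1/7 = ⅐ ≈ 0.14286)
r(p) = -657/7 (r(p) = ⅐ - 1*94 = ⅐ - 94 = -657/7)
r(171) + 22403 = -657/7 + 22403 = 156164/7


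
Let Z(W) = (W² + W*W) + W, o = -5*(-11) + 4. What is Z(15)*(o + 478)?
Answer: 249705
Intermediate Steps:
o = 59 (o = 55 + 4 = 59)
Z(W) = W + 2*W² (Z(W) = (W² + W²) + W = 2*W² + W = W + 2*W²)
Z(15)*(o + 478) = (15*(1 + 2*15))*(59 + 478) = (15*(1 + 30))*537 = (15*31)*537 = 465*537 = 249705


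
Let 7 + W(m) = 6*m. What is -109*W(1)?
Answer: 109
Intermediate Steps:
W(m) = -7 + 6*m
-109*W(1) = -109*(-7 + 6*1) = -109*(-7 + 6) = -109*(-1) = 109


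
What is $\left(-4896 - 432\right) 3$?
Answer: $-15984$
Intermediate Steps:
$\left(-4896 - 432\right) 3 = \left(-5328\right) 3 = -15984$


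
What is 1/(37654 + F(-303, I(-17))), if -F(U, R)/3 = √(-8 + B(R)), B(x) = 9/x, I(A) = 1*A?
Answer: 640118/24103004477 + 3*I*√2465/24103004477 ≈ 2.6558e-5 + 6.1796e-9*I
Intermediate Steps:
I(A) = A
F(U, R) = -3*√(-8 + 9/R)
1/(37654 + F(-303, I(-17))) = 1/(37654 - 3*√(-8 + 9/(-17))) = 1/(37654 - 3*√(-8 + 9*(-1/17))) = 1/(37654 - 3*√(-8 - 9/17)) = 1/(37654 - 3*I*√2465/17)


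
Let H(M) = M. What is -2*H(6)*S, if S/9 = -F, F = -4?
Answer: -432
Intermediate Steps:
S = 36 (S = 9*(-1*(-4)) = 9*4 = 36)
-2*H(6)*S = -12*36 = -2*216 = -432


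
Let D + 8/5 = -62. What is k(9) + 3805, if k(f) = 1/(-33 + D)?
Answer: 1837810/483 ≈ 3805.0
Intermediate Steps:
D = -318/5 (D = -8/5 - 62 = -318/5 ≈ -63.600)
k(f) = -5/483 (k(f) = 1/(-33 - 318/5) = 1/(-483/5) = -5/483)
k(9) + 3805 = -5/483 + 3805 = 1837810/483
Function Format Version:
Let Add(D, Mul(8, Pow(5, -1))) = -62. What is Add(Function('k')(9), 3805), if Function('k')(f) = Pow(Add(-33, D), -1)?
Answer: Rational(1837810, 483) ≈ 3805.0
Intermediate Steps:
D = Rational(-318, 5) (D = Add(Rational(-8, 5), -62) = Rational(-318, 5) ≈ -63.600)
Function('k')(f) = Rational(-5, 483) (Function('k')(f) = Pow(Add(-33, Rational(-318, 5)), -1) = Pow(Rational(-483, 5), -1) = Rational(-5, 483))
Add(Function('k')(9), 3805) = Add(Rational(-5, 483), 3805) = Rational(1837810, 483)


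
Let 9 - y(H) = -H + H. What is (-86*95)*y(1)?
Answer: -73530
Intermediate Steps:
y(H) = 9 (y(H) = 9 - (-H + H) = 9 - 1*0 = 9 + 0 = 9)
(-86*95)*y(1) = -86*95*9 = -8170*9 = -73530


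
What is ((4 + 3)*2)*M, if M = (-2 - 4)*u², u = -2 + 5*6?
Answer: -65856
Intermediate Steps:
u = 28 (u = -2 + 30 = 28)
M = -4704 (M = (-2 - 4)*28² = -6*784 = -4704)
((4 + 3)*2)*M = ((4 + 3)*2)*(-4704) = (7*2)*(-4704) = 14*(-4704) = -65856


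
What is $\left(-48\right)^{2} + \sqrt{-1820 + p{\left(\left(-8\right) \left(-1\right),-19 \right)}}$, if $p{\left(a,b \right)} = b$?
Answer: $2304 + i \sqrt{1839} \approx 2304.0 + 42.884 i$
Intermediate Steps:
$\left(-48\right)^{2} + \sqrt{-1820 + p{\left(\left(-8\right) \left(-1\right),-19 \right)}} = \left(-48\right)^{2} + \sqrt{-1820 - 19} = 2304 + \sqrt{-1839} = 2304 + i \sqrt{1839}$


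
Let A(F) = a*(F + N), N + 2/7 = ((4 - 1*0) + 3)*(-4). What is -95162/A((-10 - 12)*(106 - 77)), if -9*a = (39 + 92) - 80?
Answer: -999201/39644 ≈ -25.204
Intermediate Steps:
N = -198/7 (N = -2/7 + ((4 - 1*0) + 3)*(-4) = -2/7 + ((4 + 0) + 3)*(-4) = -2/7 + (4 + 3)*(-4) = -2/7 + 7*(-4) = -2/7 - 28 = -198/7 ≈ -28.286)
a = -17/3 (a = -((39 + 92) - 80)/9 = -(131 - 80)/9 = -⅑*51 = -17/3 ≈ -5.6667)
A(F) = 1122/7 - 17*F/3 (A(F) = -17*(F - 198/7)/3 = -17*(-198/7 + F)/3 = 1122/7 - 17*F/3)
-95162/A((-10 - 12)*(106 - 77)) = -95162/(1122/7 - 17*(-10 - 12)*(106 - 77)/3) = -95162/(1122/7 - (-374)*29/3) = -95162/(1122/7 - 17/3*(-638)) = -95162/(1122/7 + 10846/3) = -95162/79288/21 = -95162*21/79288 = -999201/39644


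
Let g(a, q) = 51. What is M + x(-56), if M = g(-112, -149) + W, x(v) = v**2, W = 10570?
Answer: 13757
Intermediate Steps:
M = 10621 (M = 51 + 10570 = 10621)
M + x(-56) = 10621 + (-56)**2 = 10621 + 3136 = 13757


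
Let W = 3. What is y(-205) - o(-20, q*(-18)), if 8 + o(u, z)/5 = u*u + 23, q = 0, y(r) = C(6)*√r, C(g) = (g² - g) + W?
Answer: -2075 + 33*I*√205 ≈ -2075.0 + 472.49*I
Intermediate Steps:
C(g) = 3 + g² - g (C(g) = (g² - g) + 3 = 3 + g² - g)
y(r) = 33*√r (y(r) = (3 + 6² - 1*6)*√r = (3 + 36 - 6)*√r = 33*√r)
o(u, z) = 75 + 5*u² (o(u, z) = -40 + 5*(u*u + 23) = -40 + 5*(u² + 23) = -40 + 5*(23 + u²) = -40 + (115 + 5*u²) = 75 + 5*u²)
y(-205) - o(-20, q*(-18)) = 33*√(-205) - (75 + 5*(-20)²) = 33*(I*√205) - (75 + 5*400) = 33*I*√205 - (75 + 2000) = 33*I*√205 - 1*2075 = 33*I*√205 - 2075 = -2075 + 33*I*√205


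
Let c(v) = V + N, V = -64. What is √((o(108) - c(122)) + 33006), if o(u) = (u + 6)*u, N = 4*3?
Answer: √45370 ≈ 213.00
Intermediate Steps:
N = 12
c(v) = -52 (c(v) = -64 + 12 = -52)
o(u) = u*(6 + u) (o(u) = (6 + u)*u = u*(6 + u))
√((o(108) - c(122)) + 33006) = √((108*(6 + 108) - 1*(-52)) + 33006) = √((108*114 + 52) + 33006) = √((12312 + 52) + 33006) = √(12364 + 33006) = √45370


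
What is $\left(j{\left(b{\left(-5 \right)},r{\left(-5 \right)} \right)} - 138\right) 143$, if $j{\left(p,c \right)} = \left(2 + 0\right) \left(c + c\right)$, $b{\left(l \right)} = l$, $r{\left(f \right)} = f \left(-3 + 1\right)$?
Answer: $-14014$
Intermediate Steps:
$r{\left(f \right)} = - 2 f$ ($r{\left(f \right)} = f \left(-2\right) = - 2 f$)
$j{\left(p,c \right)} = 4 c$ ($j{\left(p,c \right)} = 2 \cdot 2 c = 4 c$)
$\left(j{\left(b{\left(-5 \right)},r{\left(-5 \right)} \right)} - 138\right) 143 = \left(4 \left(\left(-2\right) \left(-5\right)\right) - 138\right) 143 = \left(4 \cdot 10 - 138\right) 143 = \left(40 - 138\right) 143 = \left(-98\right) 143 = -14014$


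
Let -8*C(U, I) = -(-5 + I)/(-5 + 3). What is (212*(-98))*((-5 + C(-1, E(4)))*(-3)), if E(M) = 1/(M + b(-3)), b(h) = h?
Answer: -296058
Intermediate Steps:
E(M) = 1/(-3 + M) (E(M) = 1/(M - 3) = 1/(-3 + M))
C(U, I) = 5/16 - I/16 (C(U, I) = -(-1)*(-5 + I)/(-5 + 3)/8 = -(-1)*(-5 + I)/(-2)/8 = -(-1)*(-5 + I)*(-½)/8 = -(-1)*(5/2 - I/2)/8 = -(-5/2 + I/2)/8 = 5/16 - I/16)
(212*(-98))*((-5 + C(-1, E(4)))*(-3)) = (212*(-98))*((-5 + (5/16 - 1/(16*(-3 + 4))))*(-3)) = -20776*(-5 + (5/16 - 1/16/1))*(-3) = -20776*(-5 + (5/16 - 1/16*1))*(-3) = -20776*(-5 + (5/16 - 1/16))*(-3) = -20776*(-5 + ¼)*(-3) = -(-98686)*(-3) = -20776*57/4 = -296058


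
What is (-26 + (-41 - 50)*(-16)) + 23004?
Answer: 24434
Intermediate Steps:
(-26 + (-41 - 50)*(-16)) + 23004 = (-26 - 91*(-16)) + 23004 = (-26 + 1456) + 23004 = 1430 + 23004 = 24434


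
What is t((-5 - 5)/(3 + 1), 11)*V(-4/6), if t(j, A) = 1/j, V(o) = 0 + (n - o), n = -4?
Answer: 4/3 ≈ 1.3333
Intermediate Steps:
V(o) = -4 - o (V(o) = 0 + (-4 - o) = -4 - o)
t((-5 - 5)/(3 + 1), 11)*V(-4/6) = (-4 - (-4)/6)/(((-5 - 5)/(3 + 1))) = (-4 - (-4)/6)/((-10/4)) = (-4 - 1*(-⅔))/((-10*¼)) = (-4 + ⅔)/(-5/2) = -⅖*(-10/3) = 4/3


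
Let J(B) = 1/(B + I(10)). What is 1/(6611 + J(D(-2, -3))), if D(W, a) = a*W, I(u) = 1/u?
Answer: 61/403281 ≈ 0.00015126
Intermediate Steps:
D(W, a) = W*a
J(B) = 1/(⅒ + B) (J(B) = 1/(B + 1/10) = 1/(B + ⅒) = 1/(⅒ + B))
1/(6611 + J(D(-2, -3))) = 1/(6611 + 10/(1 + 10*(-2*(-3)))) = 1/(6611 + 10/(1 + 10*6)) = 1/(6611 + 10/(1 + 60)) = 1/(6611 + 10/61) = 1/(403281/61) = 61/403281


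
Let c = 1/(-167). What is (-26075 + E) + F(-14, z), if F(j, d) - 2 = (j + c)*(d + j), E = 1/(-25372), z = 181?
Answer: -720869265/25372 ≈ -28412.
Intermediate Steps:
c = -1/167 ≈ -0.0059880
E = -1/25372 ≈ -3.9414e-5
F(j, d) = 2 + (-1/167 + j)*(d + j) (F(j, d) = 2 + (j - 1/167)*(d + j) = 2 + (-1/167 + j)*(d + j))
(-26075 + E) + F(-14, z) = (-26075 - 1/25372) + (2 + (-14)² - 1/167*181 - 1/167*(-14) + 181*(-14)) = -661574901/25372 + (2 + 196 - 181/167 + 14/167 - 2534) = -661574901/25372 - 2337 = -720869265/25372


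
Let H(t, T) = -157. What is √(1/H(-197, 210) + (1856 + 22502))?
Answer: 77*√101265/157 ≈ 156.07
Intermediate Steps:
√(1/H(-197, 210) + (1856 + 22502)) = √(1/(-157) + (1856 + 22502)) = √(-1/157 + 24358) = √(3824205/157) = 77*√101265/157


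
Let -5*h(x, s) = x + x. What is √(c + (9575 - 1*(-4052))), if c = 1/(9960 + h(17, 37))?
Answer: √33749374608842/49766 ≈ 116.73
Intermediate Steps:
h(x, s) = -2*x/5 (h(x, s) = -(x + x)/5 = -2*x/5)
c = 5/49766 (c = 1/(9960 - ⅖*17) = 1/(9960 - 34/5) = 1/(49766/5) = 5/49766 ≈ 0.00010047)
√(c + (9575 - 1*(-4052))) = √(5/49766 + (9575 - 1*(-4052))) = √(5/49766 + (9575 + 4052)) = √(5/49766 + 13627) = √(678161287/49766) = √33749374608842/49766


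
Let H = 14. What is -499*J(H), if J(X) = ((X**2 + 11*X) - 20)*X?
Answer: -2305380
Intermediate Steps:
J(X) = X*(-20 + X**2 + 11*X) (J(X) = (-20 + X**2 + 11*X)*X = X*(-20 + X**2 + 11*X))
-499*J(H) = -6986*(-20 + 14**2 + 11*14) = -6986*(-20 + 196 + 154) = -6986*330 = -499*4620 = -2305380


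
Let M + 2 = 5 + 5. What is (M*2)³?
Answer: 4096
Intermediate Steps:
M = 8 (M = -2 + (5 + 5) = -2 + 10 = 8)
(M*2)³ = (8*2)³ = 16³ = 4096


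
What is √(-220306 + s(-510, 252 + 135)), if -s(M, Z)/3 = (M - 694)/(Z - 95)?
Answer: I*√1173944755/73 ≈ 469.35*I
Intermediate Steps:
s(M, Z) = -3*(-694 + M)/(-95 + Z) (s(M, Z) = -3*(M - 694)/(Z - 95) = -3*(-694 + M)/(-95 + Z))
√(-220306 + s(-510, 252 + 135)) = √(-220306 + 3*(694 - 1*(-510))/(-95 + (252 + 135))) = √(-220306 + 3*(694 + 510)/(-95 + 387)) = √(-220306 + 3*1204/292) = √(-220306 + 3*(1/292)*1204) = √(-220306 + 903/73) = √(-16081435/73) = I*√1173944755/73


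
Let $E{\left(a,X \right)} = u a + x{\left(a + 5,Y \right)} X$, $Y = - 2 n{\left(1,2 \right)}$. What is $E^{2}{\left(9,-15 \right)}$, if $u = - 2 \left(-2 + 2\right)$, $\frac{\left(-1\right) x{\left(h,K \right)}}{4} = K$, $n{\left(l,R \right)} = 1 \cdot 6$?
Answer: $518400$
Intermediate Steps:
$n{\left(l,R \right)} = 6$
$Y = -12$ ($Y = \left(-2\right) 6 = -12$)
$x{\left(h,K \right)} = - 4 K$
$u = 0$ ($u = \left(-2\right) 0 = 0$)
$E{\left(a,X \right)} = 48 X$ ($E{\left(a,X \right)} = 0 a + \left(-4\right) \left(-12\right) X = 0 + 48 X = 48 X$)
$E^{2}{\left(9,-15 \right)} = \left(48 \left(-15\right)\right)^{2} = \left(-720\right)^{2} = 518400$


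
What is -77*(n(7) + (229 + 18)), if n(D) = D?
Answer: -19558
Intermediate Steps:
-77*(n(7) + (229 + 18)) = -77*(7 + (229 + 18)) = -77*(7 + 247) = -77*254 = -19558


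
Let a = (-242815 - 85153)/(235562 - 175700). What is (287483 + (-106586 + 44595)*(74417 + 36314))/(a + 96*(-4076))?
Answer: 102723759761139/5856022280 ≈ 17542.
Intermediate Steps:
a = -163984/29931 (a = -327968/59862 = -327968*1/59862 = -163984/29931 ≈ -5.4787)
(287483 + (-106586 + 44595)*(74417 + 36314))/(a + 96*(-4076)) = (287483 + (-106586 + 44595)*(74417 + 36314))/(-163984/29931 + 96*(-4076)) = (287483 - 61991*110731)/(-163984/29931 - 391296) = (287483 - 6864325421)/(-11712044560/29931) = -6864037938*(-29931/11712044560) = 102723759761139/5856022280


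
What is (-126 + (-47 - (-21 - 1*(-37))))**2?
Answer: 35721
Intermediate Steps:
(-126 + (-47 - (-21 - 1*(-37))))**2 = (-126 + (-47 - (-21 + 37)))**2 = (-126 + (-47 - 1*16))**2 = (-126 + (-47 - 16))**2 = (-126 - 63)**2 = (-189)**2 = 35721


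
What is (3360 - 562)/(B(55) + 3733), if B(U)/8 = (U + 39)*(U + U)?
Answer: 2798/86453 ≈ 0.032364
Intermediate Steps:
B(U) = 16*U*(39 + U) (B(U) = 8*((U + 39)*(U + U)) = 8*((39 + U)*(2*U)) = 8*(2*U*(39 + U)) = 16*U*(39 + U))
(3360 - 562)/(B(55) + 3733) = (3360 - 562)/(16*55*(39 + 55) + 3733) = 2798/(16*55*94 + 3733) = 2798/(82720 + 3733) = 2798/86453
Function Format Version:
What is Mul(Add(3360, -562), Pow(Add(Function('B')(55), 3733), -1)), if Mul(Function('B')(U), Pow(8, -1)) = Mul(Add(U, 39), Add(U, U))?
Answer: Rational(2798, 86453) ≈ 0.032364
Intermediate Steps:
Function('B')(U) = Mul(16, U, Add(39, U)) (Function('B')(U) = Mul(8, Mul(Add(U, 39), Add(U, U))) = Mul(8, Mul(Add(39, U), Mul(2, U))) = Mul(8, Mul(2, U, Add(39, U))) = Mul(16, U, Add(39, U)))
Mul(Add(3360, -562), Pow(Add(Function('B')(55), 3733), -1)) = Mul(Add(3360, -562), Pow(Add(Mul(16, 55, Add(39, 55)), 3733), -1)) = Mul(2798, Pow(Add(Mul(16, 55, 94), 3733), -1)) = Mul(2798, Pow(Add(82720, 3733), -1)) = Mul(2798, Pow(86453, -1)) = Mul(2798, Rational(1, 86453)) = Rational(2798, 86453)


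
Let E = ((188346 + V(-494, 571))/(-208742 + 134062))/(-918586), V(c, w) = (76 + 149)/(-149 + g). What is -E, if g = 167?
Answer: -376717/137200004960 ≈ -2.7457e-6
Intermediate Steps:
V(c, w) = 25/2 (V(c, w) = (76 + 149)/(-149 + 167) = 225/18 = 225*(1/18) = 25/2)
E = 376717/137200004960 (E = ((188346 + 25/2)/(-208742 + 134062))/(-918586) = ((376717/2)/(-74680))*(-1/918586) = ((376717/2)*(-1/74680))*(-1/918586) = -376717/149360*(-1/918586) = 376717/137200004960 ≈ 2.7457e-6)
-E = -1*376717/137200004960 = -376717/137200004960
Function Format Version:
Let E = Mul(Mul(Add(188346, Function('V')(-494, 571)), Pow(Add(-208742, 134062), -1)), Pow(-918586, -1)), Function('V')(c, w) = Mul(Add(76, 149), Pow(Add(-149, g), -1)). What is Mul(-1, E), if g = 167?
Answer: Rational(-376717, 137200004960) ≈ -2.7457e-6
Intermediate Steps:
Function('V')(c, w) = Rational(25, 2) (Function('V')(c, w) = Mul(Add(76, 149), Pow(Add(-149, 167), -1)) = Mul(225, Pow(18, -1)) = Mul(225, Rational(1, 18)) = Rational(25, 2))
E = Rational(376717, 137200004960) (E = Mul(Mul(Add(188346, Rational(25, 2)), Pow(Add(-208742, 134062), -1)), Pow(-918586, -1)) = Mul(Mul(Rational(376717, 2), Pow(-74680, -1)), Rational(-1, 918586)) = Mul(Mul(Rational(376717, 2), Rational(-1, 74680)), Rational(-1, 918586)) = Mul(Rational(-376717, 149360), Rational(-1, 918586)) = Rational(376717, 137200004960) ≈ 2.7457e-6)
Mul(-1, E) = Mul(-1, Rational(376717, 137200004960)) = Rational(-376717, 137200004960)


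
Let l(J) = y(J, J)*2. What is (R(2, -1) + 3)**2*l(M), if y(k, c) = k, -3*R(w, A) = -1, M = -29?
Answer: -5800/9 ≈ -644.44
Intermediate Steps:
R(w, A) = 1/3 (R(w, A) = -1/3*(-1) = 1/3)
l(J) = 2*J (l(J) = J*2 = 2*J)
(R(2, -1) + 3)**2*l(M) = (1/3 + 3)**2*(2*(-29)) = (10/3)**2*(-58) = (100/9)*(-58) = -5800/9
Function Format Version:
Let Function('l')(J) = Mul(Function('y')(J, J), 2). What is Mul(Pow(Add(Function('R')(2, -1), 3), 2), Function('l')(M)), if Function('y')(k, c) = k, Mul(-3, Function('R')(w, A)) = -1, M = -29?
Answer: Rational(-5800, 9) ≈ -644.44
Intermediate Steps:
Function('R')(w, A) = Rational(1, 3) (Function('R')(w, A) = Mul(Rational(-1, 3), -1) = Rational(1, 3))
Function('l')(J) = Mul(2, J) (Function('l')(J) = Mul(J, 2) = Mul(2, J))
Mul(Pow(Add(Function('R')(2, -1), 3), 2), Function('l')(M)) = Mul(Pow(Add(Rational(1, 3), 3), 2), Mul(2, -29)) = Mul(Pow(Rational(10, 3), 2), -58) = Mul(Rational(100, 9), -58) = Rational(-5800, 9)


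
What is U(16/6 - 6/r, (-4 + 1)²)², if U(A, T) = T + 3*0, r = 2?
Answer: 81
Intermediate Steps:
U(A, T) = T (U(A, T) = T + 0 = T)
U(16/6 - 6/r, (-4 + 1)²)² = ((-4 + 1)²)² = ((-3)²)² = 9² = 81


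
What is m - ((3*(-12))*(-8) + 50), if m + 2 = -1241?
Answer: -1581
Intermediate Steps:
m = -1243 (m = -2 - 1241 = -1243)
m - ((3*(-12))*(-8) + 50) = -1243 - ((3*(-12))*(-8) + 50) = -1243 - (-36*(-8) + 50) = -1243 - (288 + 50) = -1243 - 1*338 = -1243 - 338 = -1581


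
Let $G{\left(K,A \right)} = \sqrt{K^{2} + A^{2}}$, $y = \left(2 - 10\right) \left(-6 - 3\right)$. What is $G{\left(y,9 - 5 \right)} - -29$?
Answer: $29 + 20 \sqrt{13} \approx 101.11$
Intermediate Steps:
$y = 72$ ($y = \left(-8\right) \left(-9\right) = 72$)
$G{\left(K,A \right)} = \sqrt{A^{2} + K^{2}}$
$G{\left(y,9 - 5 \right)} - -29 = \sqrt{\left(9 - 5\right)^{2} + 72^{2}} - -29 = \sqrt{4^{2} + 5184} + 29 = \sqrt{16 + 5184} + 29 = \sqrt{5200} + 29 = 20 \sqrt{13} + 29 = 29 + 20 \sqrt{13}$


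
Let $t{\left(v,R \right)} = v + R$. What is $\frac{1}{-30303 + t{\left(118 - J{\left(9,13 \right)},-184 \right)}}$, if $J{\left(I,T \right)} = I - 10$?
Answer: $- \frac{1}{30368} \approx -3.2929 \cdot 10^{-5}$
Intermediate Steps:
$J{\left(I,T \right)} = -10 + I$
$t{\left(v,R \right)} = R + v$
$\frac{1}{-30303 + t{\left(118 - J{\left(9,13 \right)},-184 \right)}} = \frac{1}{-30303 + \left(-184 + \left(118 - \left(-10 + 9\right)\right)\right)} = \frac{1}{-30303 + \left(-184 + \left(118 - -1\right)\right)} = \frac{1}{-30303 + \left(-184 + \left(118 + 1\right)\right)} = \frac{1}{-30303 + \left(-184 + 119\right)} = \frac{1}{-30303 - 65} = \frac{1}{-30368} = - \frac{1}{30368}$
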